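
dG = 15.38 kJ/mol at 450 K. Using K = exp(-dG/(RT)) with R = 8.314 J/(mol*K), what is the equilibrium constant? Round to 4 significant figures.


dG is in kJ/mol; multiply by 1000 to match R in J/(mol*K).
RT = 8.314 * 450 = 3741.3 J/mol
exponent = -dG*1000 / (RT) = -(15.38*1000) / 3741.3 = -4.11087055
K = exp(-4.11087055)
K = 0.016393497, rounded to 4 significant figures:

0.01639


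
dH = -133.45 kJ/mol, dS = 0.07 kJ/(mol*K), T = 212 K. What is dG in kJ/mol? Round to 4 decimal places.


Gibbs: dG = dH - T*dS (consistent units, dS already in kJ/(mol*K)).
T*dS = 212 * 0.07 = 14.84
dG = -133.45 - (14.84)
dG = -148.29 kJ/mol, rounded to 4 dp:

-148.2900 kJ/mol


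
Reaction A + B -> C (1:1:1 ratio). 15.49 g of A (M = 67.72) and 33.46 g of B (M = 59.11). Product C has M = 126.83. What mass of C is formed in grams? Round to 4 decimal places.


Find moles of each reactant; the smaller value is the limiting reagent in a 1:1:1 reaction, so moles_C equals moles of the limiter.
n_A = mass_A / M_A = 15.49 / 67.72 = 0.228736 mol
n_B = mass_B / M_B = 33.46 / 59.11 = 0.566063 mol
Limiting reagent: A (smaller), n_limiting = 0.228736 mol
mass_C = n_limiting * M_C = 0.228736 * 126.83
mass_C = 29.01058688 g, rounded to 4 dp:

29.0106 g


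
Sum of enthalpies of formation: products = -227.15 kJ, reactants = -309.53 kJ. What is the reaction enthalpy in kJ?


dH_rxn = sum(dH_f products) - sum(dH_f reactants)
dH_rxn = -227.15 - (-309.53)
dH_rxn = 82.38 kJ:

82.38 kJ


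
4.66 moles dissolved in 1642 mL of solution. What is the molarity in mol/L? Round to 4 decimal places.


Convert volume to liters: V_L = V_mL / 1000.
V_L = 1642 / 1000 = 1.642 L
M = n / V_L = 4.66 / 1.642
M = 2.83800244 mol/L, rounded to 4 dp:

2.8380 mol/L


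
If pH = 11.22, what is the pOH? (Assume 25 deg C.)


At 25 deg C, pH + pOH = 14.
pOH = 14 - pH = 14 - 11.22
pOH = 2.78:

2.78


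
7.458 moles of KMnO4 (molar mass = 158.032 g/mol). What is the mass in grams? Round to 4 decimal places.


mass = n * M
mass = 7.458 * 158.032
mass = 1178.602656 g, rounded to 4 dp:

1178.6027 g


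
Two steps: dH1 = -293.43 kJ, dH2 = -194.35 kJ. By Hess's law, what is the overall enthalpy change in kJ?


Hess's law: enthalpy is a state function, so add the step enthalpies.
dH_total = dH1 + dH2 = -293.43 + (-194.35)
dH_total = -487.78 kJ:

-487.78 kJ


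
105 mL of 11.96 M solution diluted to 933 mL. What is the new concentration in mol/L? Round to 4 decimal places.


Dilution: M1*V1 = M2*V2, solve for M2.
M2 = M1*V1 / V2
M2 = 11.96 * 105 / 933
M2 = 1255.8 / 933
M2 = 1.34598071 mol/L, rounded to 4 dp:

1.3460 mol/L


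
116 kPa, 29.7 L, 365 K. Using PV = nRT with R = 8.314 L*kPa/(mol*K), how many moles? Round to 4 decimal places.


PV = nRT, solve for n = PV / (RT).
PV = 116 * 29.7 = 3445.2
RT = 8.314 * 365 = 3034.61
n = 3445.2 / 3034.61
n = 1.13530239 mol, rounded to 4 dp:

1.1353 mol


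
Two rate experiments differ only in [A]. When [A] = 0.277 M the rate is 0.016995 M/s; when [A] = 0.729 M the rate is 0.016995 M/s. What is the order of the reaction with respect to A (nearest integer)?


Rate is proportional to [A]^n, so rate2/rate1 = ([A]2/[A]1)^n. Take logs to solve for n.
rate2/rate1 = 0.016995 / 0.016995 = 1.0
[A]2/[A]1 = 0.729 / 0.277 = 2.6318
n = ln(1.0) / ln(2.6318) = 0.0
Nearest integer order:

0


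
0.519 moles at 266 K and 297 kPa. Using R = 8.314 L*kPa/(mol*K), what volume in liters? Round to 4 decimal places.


PV = nRT, solve for V = nRT / P.
nRT = 0.519 * 8.314 * 266 = 1147.781
V = 1147.781 / 297
V = 3.86458249 L, rounded to 4 dp:

3.8646 L


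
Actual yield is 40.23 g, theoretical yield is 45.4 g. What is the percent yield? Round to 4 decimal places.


% yield = 100 * actual / theoretical
% yield = 100 * 40.23 / 45.4
% yield = 88.6123348 %, rounded to 4 dp:

88.6123 %


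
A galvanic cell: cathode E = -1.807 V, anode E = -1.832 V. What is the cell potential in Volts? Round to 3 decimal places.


Standard cell potential: E_cell = E_cathode - E_anode.
E_cell = -1.807 - (-1.832)
E_cell = 0.025 V, rounded to 3 dp:

0.025 V


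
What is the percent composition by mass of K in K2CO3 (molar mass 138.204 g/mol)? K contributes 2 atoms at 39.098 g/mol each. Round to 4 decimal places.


pct = 100 * (n_elem * M_elem) / M_total
mass_contribution = 2 * 39.098 = 78.196 g/mol
pct = 100 * 78.196 / 138.204
pct = 56.58012793 %, rounded to 4 dp:

56.5801 %


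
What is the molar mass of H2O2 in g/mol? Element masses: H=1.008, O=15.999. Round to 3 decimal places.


M = sum(count * atomic_mass) over atoms.
M = 2*1.008 + 2*15.999
M = 2.016 + 31.998
M = 34.014 g/mol, rounded to 3 dp:

34.014 g/mol


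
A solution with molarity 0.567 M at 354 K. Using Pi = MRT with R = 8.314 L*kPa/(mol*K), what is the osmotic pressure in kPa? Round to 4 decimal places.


Osmotic pressure (van't Hoff): Pi = M*R*T.
RT = 8.314 * 354 = 2943.156
Pi = 0.567 * 2943.156
Pi = 1668.769452 kPa, rounded to 4 dp:

1668.7695 kPa


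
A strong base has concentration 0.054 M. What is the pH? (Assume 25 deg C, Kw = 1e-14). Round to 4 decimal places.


A strong base dissociates completely, so [OH-] equals the given concentration.
pOH = -log10([OH-]) = -log10(0.054) = 1.267606
pH = 14 - pOH = 14 - 1.267606
pH = 12.732394, rounded to 4 dp:

12.7324


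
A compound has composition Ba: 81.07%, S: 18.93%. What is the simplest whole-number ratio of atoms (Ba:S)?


Assume 100 g of compound, divide each mass% by atomic mass to get moles, then normalize by the smallest to get a raw atom ratio.
Moles per 100 g: Ba: 81.07/137.327 = 0.5903, S: 18.93/32.065 = 0.5904
Raw ratio (divide by min = 0.5903): Ba: 1.0, S: 1.0
Multiply by 1 to clear fractions: Ba: 1.0 ~= 1, S: 1.0 ~= 1
Reduce by GCD to get the simplest whole-number ratio:

1:1


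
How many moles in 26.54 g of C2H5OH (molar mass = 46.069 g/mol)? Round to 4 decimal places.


n = mass / M
n = 26.54 / 46.069
n = 0.57609238 mol, rounded to 4 dp:

0.5761 mol


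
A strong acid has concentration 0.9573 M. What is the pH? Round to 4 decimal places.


A strong acid dissociates completely, so [H+] equals the given concentration.
pH = -log10([H+]) = -log10(0.9573)
pH = 0.01895194, rounded to 4 dp:

0.0190


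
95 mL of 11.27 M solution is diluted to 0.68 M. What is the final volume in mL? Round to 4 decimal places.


Dilution: M1*V1 = M2*V2, solve for V2.
V2 = M1*V1 / M2
V2 = 11.27 * 95 / 0.68
V2 = 1070.65 / 0.68
V2 = 1574.48529412 mL, rounded to 4 dp:

1574.4853 mL


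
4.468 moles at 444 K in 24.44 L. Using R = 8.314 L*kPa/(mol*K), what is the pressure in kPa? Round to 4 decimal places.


PV = nRT, solve for P = nRT / V.
nRT = 4.468 * 8.314 * 444 = 16493.2467
P = 16493.2467 / 24.44
P = 674.84642799 kPa, rounded to 4 dp:

674.8464 kPa


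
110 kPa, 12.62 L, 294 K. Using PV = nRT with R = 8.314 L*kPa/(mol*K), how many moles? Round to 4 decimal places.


PV = nRT, solve for n = PV / (RT).
PV = 110 * 12.62 = 1388.2
RT = 8.314 * 294 = 2444.316
n = 1388.2 / 2444.316
n = 0.56792984 mol, rounded to 4 dp:

0.5679 mol


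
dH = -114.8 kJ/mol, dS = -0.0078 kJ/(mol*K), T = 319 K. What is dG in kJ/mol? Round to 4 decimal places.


Gibbs: dG = dH - T*dS (consistent units, dS already in kJ/(mol*K)).
T*dS = 319 * -0.0078 = -2.4882
dG = -114.8 - (-2.4882)
dG = -112.3118 kJ/mol, rounded to 4 dp:

-112.3118 kJ/mol


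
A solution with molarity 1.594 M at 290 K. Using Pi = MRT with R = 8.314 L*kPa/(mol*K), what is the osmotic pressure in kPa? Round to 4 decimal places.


Osmotic pressure (van't Hoff): Pi = M*R*T.
RT = 8.314 * 290 = 2411.06
Pi = 1.594 * 2411.06
Pi = 3843.22964 kPa, rounded to 4 dp:

3843.2296 kPa


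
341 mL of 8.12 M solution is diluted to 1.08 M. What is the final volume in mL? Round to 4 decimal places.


Dilution: M1*V1 = M2*V2, solve for V2.
V2 = M1*V1 / M2
V2 = 8.12 * 341 / 1.08
V2 = 2768.92 / 1.08
V2 = 2563.81481481 mL, rounded to 4 dp:

2563.8148 mL


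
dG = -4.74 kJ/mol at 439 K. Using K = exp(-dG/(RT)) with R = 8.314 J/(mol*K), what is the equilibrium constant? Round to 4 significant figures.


dG is in kJ/mol; multiply by 1000 to match R in J/(mol*K).
RT = 8.314 * 439 = 3649.846 J/mol
exponent = -dG*1000 / (RT) = -(-4.74*1000) / 3649.846 = 1.29868493
K = exp(1.29868493)
K = 3.6644745, rounded to 4 significant figures:

3.664


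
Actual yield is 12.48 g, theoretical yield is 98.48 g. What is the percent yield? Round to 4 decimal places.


% yield = 100 * actual / theoretical
% yield = 100 * 12.48 / 98.48
% yield = 12.67262388 %, rounded to 4 dp:

12.6726 %


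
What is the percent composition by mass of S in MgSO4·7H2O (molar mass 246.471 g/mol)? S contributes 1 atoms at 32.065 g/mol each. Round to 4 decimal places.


pct = 100 * (n_elem * M_elem) / M_total
mass_contribution = 1 * 32.065 = 32.065 g/mol
pct = 100 * 32.065 / 246.471
pct = 13.00964414 %, rounded to 4 dp:

13.0096 %


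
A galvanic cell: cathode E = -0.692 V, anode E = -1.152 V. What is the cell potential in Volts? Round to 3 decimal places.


Standard cell potential: E_cell = E_cathode - E_anode.
E_cell = -0.692 - (-1.152)
E_cell = 0.46 V, rounded to 3 dp:

0.460 V


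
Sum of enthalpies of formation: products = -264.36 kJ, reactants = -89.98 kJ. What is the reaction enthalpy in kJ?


dH_rxn = sum(dH_f products) - sum(dH_f reactants)
dH_rxn = -264.36 - (-89.98)
dH_rxn = -174.38 kJ:

-174.38 kJ


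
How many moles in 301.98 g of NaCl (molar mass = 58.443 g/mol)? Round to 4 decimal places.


n = mass / M
n = 301.98 / 58.443
n = 5.16708588 mol, rounded to 4 dp:

5.1671 mol


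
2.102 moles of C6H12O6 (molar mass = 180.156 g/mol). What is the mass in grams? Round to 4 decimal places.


mass = n * M
mass = 2.102 * 180.156
mass = 378.687912 g, rounded to 4 dp:

378.6879 g


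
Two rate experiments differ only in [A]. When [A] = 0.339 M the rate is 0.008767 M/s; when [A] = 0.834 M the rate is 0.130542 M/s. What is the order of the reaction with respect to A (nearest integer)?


Rate is proportional to [A]^n, so rate2/rate1 = ([A]2/[A]1)^n. Take logs to solve for n.
rate2/rate1 = 0.130542 / 0.008767 = 14.8902
[A]2/[A]1 = 0.834 / 0.339 = 2.4602
n = ln(14.8902) / ln(2.4602) = 3.0
Nearest integer order:

3


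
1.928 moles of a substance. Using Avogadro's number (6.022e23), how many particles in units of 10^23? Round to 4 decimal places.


N = n * NA, then divide by 1e23 for the requested units.
N / 1e23 = n * 6.022
N / 1e23 = 1.928 * 6.022
N / 1e23 = 11.610416, rounded to 4 dp:

11.6104


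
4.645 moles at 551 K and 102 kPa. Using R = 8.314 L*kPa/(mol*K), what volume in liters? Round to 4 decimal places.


PV = nRT, solve for V = nRT / P.
nRT = 4.645 * 8.314 * 551 = 21278.81
V = 21278.81 / 102
V = 208.61578431 L, rounded to 4 dp:

208.6158 L


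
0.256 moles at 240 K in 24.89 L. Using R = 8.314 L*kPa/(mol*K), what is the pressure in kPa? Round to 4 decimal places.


PV = nRT, solve for P = nRT / V.
nRT = 0.256 * 8.314 * 240 = 510.8122
P = 510.8122 / 24.89
P = 20.52278827 kPa, rounded to 4 dp:

20.5228 kPa


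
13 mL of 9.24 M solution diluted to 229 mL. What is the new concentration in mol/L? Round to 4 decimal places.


Dilution: M1*V1 = M2*V2, solve for M2.
M2 = M1*V1 / V2
M2 = 9.24 * 13 / 229
M2 = 120.12 / 229
M2 = 0.52454148 mol/L, rounded to 4 dp:

0.5245 mol/L


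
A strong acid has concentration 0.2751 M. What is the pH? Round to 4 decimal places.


A strong acid dissociates completely, so [H+] equals the given concentration.
pH = -log10([H+]) = -log10(0.2751)
pH = 0.56050941, rounded to 4 dp:

0.5605


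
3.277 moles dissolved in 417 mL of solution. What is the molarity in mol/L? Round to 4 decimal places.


Convert volume to liters: V_L = V_mL / 1000.
V_L = 417 / 1000 = 0.417 L
M = n / V_L = 3.277 / 0.417
M = 7.85851319 mol/L, rounded to 4 dp:

7.8585 mol/L


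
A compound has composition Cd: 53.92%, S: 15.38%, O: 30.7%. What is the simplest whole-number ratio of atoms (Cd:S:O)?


Assume 100 g of compound, divide each mass% by atomic mass to get moles, then normalize by the smallest to get a raw atom ratio.
Moles per 100 g: Cd: 53.92/112.414 = 0.4797, S: 15.38/32.065 = 0.4797, O: 30.7/15.999 = 1.9189
Raw ratio (divide by min = 0.4797): Cd: 1.0, S: 1.0, O: 4.001
Multiply by 1 to clear fractions: Cd: 1.0 ~= 1, S: 1.0 ~= 1, O: 4.001 ~= 4
Reduce by GCD to get the simplest whole-number ratio:

1:1:4


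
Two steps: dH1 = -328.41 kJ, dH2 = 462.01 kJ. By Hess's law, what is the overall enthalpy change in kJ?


Hess's law: enthalpy is a state function, so add the step enthalpies.
dH_total = dH1 + dH2 = -328.41 + (462.01)
dH_total = 133.6 kJ:

133.60 kJ


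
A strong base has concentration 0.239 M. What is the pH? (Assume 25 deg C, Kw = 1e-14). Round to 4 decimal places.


A strong base dissociates completely, so [OH-] equals the given concentration.
pOH = -log10([OH-]) = -log10(0.239) = 0.621602
pH = 14 - pOH = 14 - 0.621602
pH = 13.378398, rounded to 4 dp:

13.3784


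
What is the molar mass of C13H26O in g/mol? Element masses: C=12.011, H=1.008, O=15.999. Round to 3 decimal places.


M = sum(count * atomic_mass) over atoms.
M = 13*12.011 + 26*1.008 + 1*15.999
M = 156.143 + 26.208 + 15.999
M = 198.35 g/mol, rounded to 3 dp:

198.350 g/mol


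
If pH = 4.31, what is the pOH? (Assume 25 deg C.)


At 25 deg C, pH + pOH = 14.
pOH = 14 - pH = 14 - 4.31
pOH = 9.69:

9.69


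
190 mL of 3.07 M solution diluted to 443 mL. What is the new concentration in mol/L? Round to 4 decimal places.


Dilution: M1*V1 = M2*V2, solve for M2.
M2 = M1*V1 / V2
M2 = 3.07 * 190 / 443
M2 = 583.3 / 443
M2 = 1.31670429 mol/L, rounded to 4 dp:

1.3167 mol/L


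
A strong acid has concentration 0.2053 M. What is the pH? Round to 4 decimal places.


A strong acid dissociates completely, so [H+] equals the given concentration.
pH = -log10([H+]) = -log10(0.2053)
pH = 0.68761105, rounded to 4 dp:

0.6876


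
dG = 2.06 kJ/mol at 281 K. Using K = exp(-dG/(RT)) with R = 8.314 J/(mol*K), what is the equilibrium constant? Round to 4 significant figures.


dG is in kJ/mol; multiply by 1000 to match R in J/(mol*K).
RT = 8.314 * 281 = 2336.234 J/mol
exponent = -dG*1000 / (RT) = -(2.06*1000) / 2336.234 = -0.88176099
K = exp(-0.88176099)
K = 0.41405313, rounded to 4 significant figures:

0.4141


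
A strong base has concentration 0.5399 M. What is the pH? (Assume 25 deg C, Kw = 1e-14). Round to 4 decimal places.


A strong base dissociates completely, so [OH-] equals the given concentration.
pOH = -log10([OH-]) = -log10(0.5399) = 0.267687
pH = 14 - pOH = 14 - 0.267687
pH = 13.732313, rounded to 4 dp:

13.7323


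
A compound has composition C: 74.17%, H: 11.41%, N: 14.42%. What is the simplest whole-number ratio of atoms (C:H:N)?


Assume 100 g of compound, divide each mass% by atomic mass to get moles, then normalize by the smallest to get a raw atom ratio.
Moles per 100 g: C: 74.17/12.011 = 6.1752, H: 11.41/1.008 = 11.3194, N: 14.42/14.007 = 1.0295
Raw ratio (divide by min = 1.0295): C: 5.998, H: 10.995, N: 1.0
Multiply by 1 to clear fractions: C: 5.998 ~= 6, H: 10.995 ~= 11, N: 1.0 ~= 1
Reduce by GCD to get the simplest whole-number ratio:

6:11:1


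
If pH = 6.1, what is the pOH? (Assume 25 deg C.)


At 25 deg C, pH + pOH = 14.
pOH = 14 - pH = 14 - 6.1
pOH = 7.9:

7.90


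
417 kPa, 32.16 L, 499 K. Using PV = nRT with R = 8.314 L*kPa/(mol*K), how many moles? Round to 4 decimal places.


PV = nRT, solve for n = PV / (RT).
PV = 417 * 32.16 = 13410.72
RT = 8.314 * 499 = 4148.686
n = 13410.72 / 4148.686
n = 3.2325223 mol, rounded to 4 dp:

3.2325 mol


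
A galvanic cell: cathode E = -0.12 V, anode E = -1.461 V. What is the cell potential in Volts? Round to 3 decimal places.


Standard cell potential: E_cell = E_cathode - E_anode.
E_cell = -0.12 - (-1.461)
E_cell = 1.341 V, rounded to 3 dp:

1.341 V


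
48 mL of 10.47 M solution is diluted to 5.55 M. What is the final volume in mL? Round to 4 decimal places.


Dilution: M1*V1 = M2*V2, solve for V2.
V2 = M1*V1 / M2
V2 = 10.47 * 48 / 5.55
V2 = 502.56 / 5.55
V2 = 90.55135135 mL, rounded to 4 dp:

90.5514 mL


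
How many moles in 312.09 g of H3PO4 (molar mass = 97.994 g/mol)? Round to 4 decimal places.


n = mass / M
n = 312.09 / 97.994
n = 3.18478682 mol, rounded to 4 dp:

3.1848 mol


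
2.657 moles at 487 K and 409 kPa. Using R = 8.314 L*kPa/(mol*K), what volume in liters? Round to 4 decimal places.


PV = nRT, solve for V = nRT / P.
nRT = 2.657 * 8.314 * 487 = 10757.9751
V = 10757.9751 / 409
V = 26.3031176 L, rounded to 4 dp:

26.3031 L


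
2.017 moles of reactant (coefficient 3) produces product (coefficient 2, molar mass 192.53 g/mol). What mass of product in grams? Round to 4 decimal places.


Use the coefficient ratio to convert reactant moles to product moles, then multiply by the product's molar mass.
moles_P = moles_R * (coeff_P / coeff_R) = 2.017 * (2/3) = 1.344667
mass_P = moles_P * M_P = 1.344667 * 192.53
mass_P = 258.88873751 g, rounded to 4 dp:

258.8887 g


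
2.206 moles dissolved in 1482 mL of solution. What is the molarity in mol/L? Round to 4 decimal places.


Convert volume to liters: V_L = V_mL / 1000.
V_L = 1482 / 1000 = 1.482 L
M = n / V_L = 2.206 / 1.482
M = 1.48852901 mol/L, rounded to 4 dp:

1.4885 mol/L


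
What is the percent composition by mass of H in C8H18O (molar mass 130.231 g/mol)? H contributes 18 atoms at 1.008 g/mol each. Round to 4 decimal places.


pct = 100 * (n_elem * M_elem) / M_total
mass_contribution = 18 * 1.008 = 18.144 g/mol
pct = 100 * 18.144 / 130.231
pct = 13.93216669 %, rounded to 4 dp:

13.9322 %


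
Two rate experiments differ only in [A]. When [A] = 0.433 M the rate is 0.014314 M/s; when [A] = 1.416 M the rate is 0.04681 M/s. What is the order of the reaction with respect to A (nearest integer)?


Rate is proportional to [A]^n, so rate2/rate1 = ([A]2/[A]1)^n. Take logs to solve for n.
rate2/rate1 = 0.04681 / 0.014314 = 3.2702
[A]2/[A]1 = 1.416 / 0.433 = 3.2702
n = ln(3.2702) / ln(3.2702) = 1.0
Nearest integer order:

1


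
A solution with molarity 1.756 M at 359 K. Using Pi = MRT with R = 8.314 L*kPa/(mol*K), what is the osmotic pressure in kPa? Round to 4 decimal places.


Osmotic pressure (van't Hoff): Pi = M*R*T.
RT = 8.314 * 359 = 2984.726
Pi = 1.756 * 2984.726
Pi = 5241.178856 kPa, rounded to 4 dp:

5241.1789 kPa


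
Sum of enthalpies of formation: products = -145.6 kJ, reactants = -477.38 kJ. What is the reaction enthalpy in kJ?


dH_rxn = sum(dH_f products) - sum(dH_f reactants)
dH_rxn = -145.6 - (-477.38)
dH_rxn = 331.78 kJ:

331.78 kJ


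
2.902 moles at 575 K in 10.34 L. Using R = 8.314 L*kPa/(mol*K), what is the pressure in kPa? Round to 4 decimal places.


PV = nRT, solve for P = nRT / V.
nRT = 2.902 * 8.314 * 575 = 13873.1561
P = 13873.1561 / 10.34
P = 1341.69788201 kPa, rounded to 4 dp:

1341.6979 kPa


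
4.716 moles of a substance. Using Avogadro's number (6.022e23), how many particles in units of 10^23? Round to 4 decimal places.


N = n * NA, then divide by 1e23 for the requested units.
N / 1e23 = n * 6.022
N / 1e23 = 4.716 * 6.022
N / 1e23 = 28.399752, rounded to 4 dp:

28.3998


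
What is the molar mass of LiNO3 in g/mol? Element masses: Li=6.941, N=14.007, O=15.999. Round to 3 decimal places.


M = sum(count * atomic_mass) over atoms.
M = 1*6.941 + 1*14.007 + 3*15.999
M = 6.941 + 14.007 + 47.997
M = 68.945 g/mol, rounded to 3 dp:

68.945 g/mol


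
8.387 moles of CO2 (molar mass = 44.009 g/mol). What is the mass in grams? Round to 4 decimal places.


mass = n * M
mass = 8.387 * 44.009
mass = 369.103483 g, rounded to 4 dp:

369.1035 g


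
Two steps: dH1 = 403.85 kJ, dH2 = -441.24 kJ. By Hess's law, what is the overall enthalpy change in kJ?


Hess's law: enthalpy is a state function, so add the step enthalpies.
dH_total = dH1 + dH2 = 403.85 + (-441.24)
dH_total = -37.39 kJ:

-37.39 kJ


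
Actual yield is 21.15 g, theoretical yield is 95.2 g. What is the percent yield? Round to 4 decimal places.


% yield = 100 * actual / theoretical
% yield = 100 * 21.15 / 95.2
% yield = 22.21638655 %, rounded to 4 dp:

22.2164 %


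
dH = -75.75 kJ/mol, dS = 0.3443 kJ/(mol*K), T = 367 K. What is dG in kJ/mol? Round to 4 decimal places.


Gibbs: dG = dH - T*dS (consistent units, dS already in kJ/(mol*K)).
T*dS = 367 * 0.3443 = 126.3581
dG = -75.75 - (126.3581)
dG = -202.1081 kJ/mol, rounded to 4 dp:

-202.1081 kJ/mol


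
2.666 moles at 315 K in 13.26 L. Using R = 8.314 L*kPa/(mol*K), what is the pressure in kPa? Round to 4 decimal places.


PV = nRT, solve for P = nRT / V.
nRT = 2.666 * 8.314 * 315 = 6982.0141
P = 6982.0141 / 13.26
P = 526.54706637 kPa, rounded to 4 dp:

526.5471 kPa


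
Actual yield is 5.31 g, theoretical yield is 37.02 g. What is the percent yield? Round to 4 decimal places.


% yield = 100 * actual / theoretical
% yield = 100 * 5.31 / 37.02
% yield = 14.34359806 %, rounded to 4 dp:

14.3436 %


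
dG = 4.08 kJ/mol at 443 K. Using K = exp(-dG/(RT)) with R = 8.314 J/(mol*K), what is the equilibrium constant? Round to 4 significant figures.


dG is in kJ/mol; multiply by 1000 to match R in J/(mol*K).
RT = 8.314 * 443 = 3683.102 J/mol
exponent = -dG*1000 / (RT) = -(4.08*1000) / 3683.102 = -1.10776188
K = exp(-1.10776188)
K = 0.33029738, rounded to 4 significant figures:

0.3303


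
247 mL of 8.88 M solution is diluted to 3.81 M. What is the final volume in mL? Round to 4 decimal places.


Dilution: M1*V1 = M2*V2, solve for V2.
V2 = M1*V1 / M2
V2 = 8.88 * 247 / 3.81
V2 = 2193.36 / 3.81
V2 = 575.68503937 mL, rounded to 4 dp:

575.6850 mL


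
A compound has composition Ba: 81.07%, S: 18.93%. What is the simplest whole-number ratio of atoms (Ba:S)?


Assume 100 g of compound, divide each mass% by atomic mass to get moles, then normalize by the smallest to get a raw atom ratio.
Moles per 100 g: Ba: 81.07/137.327 = 0.5903, S: 18.93/32.065 = 0.5904
Raw ratio (divide by min = 0.5903): Ba: 1.0, S: 1.0
Multiply by 1 to clear fractions: Ba: 1.0 ~= 1, S: 1.0 ~= 1
Reduce by GCD to get the simplest whole-number ratio:

1:1


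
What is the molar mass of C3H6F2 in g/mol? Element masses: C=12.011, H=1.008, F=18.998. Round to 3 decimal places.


M = sum(count * atomic_mass) over atoms.
M = 3*12.011 + 6*1.008 + 2*18.998
M = 36.033 + 6.048 + 37.996
M = 80.077 g/mol, rounded to 3 dp:

80.077 g/mol


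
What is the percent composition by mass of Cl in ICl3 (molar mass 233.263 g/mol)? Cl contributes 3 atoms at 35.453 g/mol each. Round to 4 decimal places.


pct = 100 * (n_elem * M_elem) / M_total
mass_contribution = 3 * 35.453 = 106.359 g/mol
pct = 100 * 106.359 / 233.263
pct = 45.59617256 %, rounded to 4 dp:

45.5962 %


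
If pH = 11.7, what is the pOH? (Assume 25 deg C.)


At 25 deg C, pH + pOH = 14.
pOH = 14 - pH = 14 - 11.7
pOH = 2.3:

2.30


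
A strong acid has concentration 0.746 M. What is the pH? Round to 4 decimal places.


A strong acid dissociates completely, so [H+] equals the given concentration.
pH = -log10([H+]) = -log10(0.746)
pH = 0.12726117, rounded to 4 dp:

0.1273


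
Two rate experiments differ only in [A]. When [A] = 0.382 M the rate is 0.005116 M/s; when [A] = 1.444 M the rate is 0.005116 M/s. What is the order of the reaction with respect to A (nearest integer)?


Rate is proportional to [A]^n, so rate2/rate1 = ([A]2/[A]1)^n. Take logs to solve for n.
rate2/rate1 = 0.005116 / 0.005116 = 1.0
[A]2/[A]1 = 1.444 / 0.382 = 3.7801
n = ln(1.0) / ln(3.7801) = 0.0
Nearest integer order:

0


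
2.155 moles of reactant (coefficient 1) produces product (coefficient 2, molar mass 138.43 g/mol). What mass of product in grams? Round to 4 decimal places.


Use the coefficient ratio to convert reactant moles to product moles, then multiply by the product's molar mass.
moles_P = moles_R * (coeff_P / coeff_R) = 2.155 * (2/1) = 4.31
mass_P = moles_P * M_P = 4.31 * 138.43
mass_P = 596.6333 g, rounded to 4 dp:

596.6333 g


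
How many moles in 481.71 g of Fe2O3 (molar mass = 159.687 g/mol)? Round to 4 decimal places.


n = mass / M
n = 481.71 / 159.687
n = 3.0165887 mol, rounded to 4 dp:

3.0166 mol


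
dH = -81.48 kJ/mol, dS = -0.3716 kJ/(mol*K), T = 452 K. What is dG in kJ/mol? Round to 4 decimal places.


Gibbs: dG = dH - T*dS (consistent units, dS already in kJ/(mol*K)).
T*dS = 452 * -0.3716 = -167.9632
dG = -81.48 - (-167.9632)
dG = 86.4832 kJ/mol, rounded to 4 dp:

86.4832 kJ/mol


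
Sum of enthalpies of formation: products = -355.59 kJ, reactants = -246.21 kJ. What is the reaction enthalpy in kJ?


dH_rxn = sum(dH_f products) - sum(dH_f reactants)
dH_rxn = -355.59 - (-246.21)
dH_rxn = -109.38 kJ:

-109.38 kJ


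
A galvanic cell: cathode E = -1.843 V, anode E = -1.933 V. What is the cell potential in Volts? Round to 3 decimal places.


Standard cell potential: E_cell = E_cathode - E_anode.
E_cell = -1.843 - (-1.933)
E_cell = 0.09 V, rounded to 3 dp:

0.090 V


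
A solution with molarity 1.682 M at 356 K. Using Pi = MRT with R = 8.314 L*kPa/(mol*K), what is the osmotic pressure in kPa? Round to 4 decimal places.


Osmotic pressure (van't Hoff): Pi = M*R*T.
RT = 8.314 * 356 = 2959.784
Pi = 1.682 * 2959.784
Pi = 4978.356688 kPa, rounded to 4 dp:

4978.3567 kPa


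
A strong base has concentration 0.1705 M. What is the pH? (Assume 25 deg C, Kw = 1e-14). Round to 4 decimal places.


A strong base dissociates completely, so [OH-] equals the given concentration.
pOH = -log10([OH-]) = -log10(0.1705) = 0.768276
pH = 14 - pOH = 14 - 0.768276
pH = 13.231724, rounded to 4 dp:

13.2317


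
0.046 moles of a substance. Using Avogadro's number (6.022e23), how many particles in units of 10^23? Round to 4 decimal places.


N = n * NA, then divide by 1e23 for the requested units.
N / 1e23 = n * 6.022
N / 1e23 = 0.046 * 6.022
N / 1e23 = 0.277012, rounded to 4 dp:

0.2770


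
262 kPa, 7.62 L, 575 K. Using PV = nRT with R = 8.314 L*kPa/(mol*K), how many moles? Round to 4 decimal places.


PV = nRT, solve for n = PV / (RT).
PV = 262 * 7.62 = 1996.44
RT = 8.314 * 575 = 4780.55
n = 1996.44 / 4780.55
n = 0.41761722 mol, rounded to 4 dp:

0.4176 mol


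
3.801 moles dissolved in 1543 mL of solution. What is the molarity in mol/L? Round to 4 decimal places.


Convert volume to liters: V_L = V_mL / 1000.
V_L = 1543 / 1000 = 1.543 L
M = n / V_L = 3.801 / 1.543
M = 2.46338302 mol/L, rounded to 4 dp:

2.4634 mol/L


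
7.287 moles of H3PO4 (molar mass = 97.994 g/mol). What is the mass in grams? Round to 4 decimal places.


mass = n * M
mass = 7.287 * 97.994
mass = 714.082278 g, rounded to 4 dp:

714.0823 g


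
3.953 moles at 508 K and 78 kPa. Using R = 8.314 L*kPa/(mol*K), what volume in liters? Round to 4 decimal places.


PV = nRT, solve for V = nRT / P.
nRT = 3.953 * 8.314 * 508 = 16695.5429
V = 16695.5429 / 78
V = 214.04542179 L, rounded to 4 dp:

214.0454 L


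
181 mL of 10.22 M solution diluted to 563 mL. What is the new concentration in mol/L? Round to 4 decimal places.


Dilution: M1*V1 = M2*V2, solve for M2.
M2 = M1*V1 / V2
M2 = 10.22 * 181 / 563
M2 = 1849.82 / 563
M2 = 3.28564831 mol/L, rounded to 4 dp:

3.2856 mol/L


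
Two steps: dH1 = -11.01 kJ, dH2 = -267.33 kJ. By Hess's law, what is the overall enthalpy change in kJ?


Hess's law: enthalpy is a state function, so add the step enthalpies.
dH_total = dH1 + dH2 = -11.01 + (-267.33)
dH_total = -278.34 kJ:

-278.34 kJ


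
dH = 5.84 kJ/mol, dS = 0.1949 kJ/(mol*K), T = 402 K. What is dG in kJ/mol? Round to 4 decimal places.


Gibbs: dG = dH - T*dS (consistent units, dS already in kJ/(mol*K)).
T*dS = 402 * 0.1949 = 78.3498
dG = 5.84 - (78.3498)
dG = -72.5098 kJ/mol, rounded to 4 dp:

-72.5098 kJ/mol


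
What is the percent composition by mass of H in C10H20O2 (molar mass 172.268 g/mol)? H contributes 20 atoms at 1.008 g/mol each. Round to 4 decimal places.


pct = 100 * (n_elem * M_elem) / M_total
mass_contribution = 20 * 1.008 = 20.16 g/mol
pct = 100 * 20.16 / 172.268
pct = 11.7026958 %, rounded to 4 dp:

11.7027 %


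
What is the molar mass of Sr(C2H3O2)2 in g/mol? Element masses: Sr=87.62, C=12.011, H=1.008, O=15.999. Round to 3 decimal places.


M = sum(count * atomic_mass) over atoms.
M = 1*87.62 + 4*12.011 + 6*1.008 + 4*15.999
M = 87.62 + 48.044 + 6.048 + 63.996
M = 205.708 g/mol, rounded to 3 dp:

205.708 g/mol


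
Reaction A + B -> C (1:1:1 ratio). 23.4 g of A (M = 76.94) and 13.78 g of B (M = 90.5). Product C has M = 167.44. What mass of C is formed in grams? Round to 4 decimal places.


Find moles of each reactant; the smaller value is the limiting reagent in a 1:1:1 reaction, so moles_C equals moles of the limiter.
n_A = mass_A / M_A = 23.4 / 76.94 = 0.304133 mol
n_B = mass_B / M_B = 13.78 / 90.5 = 0.152265 mol
Limiting reagent: B (smaller), n_limiting = 0.152265 mol
mass_C = n_limiting * M_C = 0.152265 * 167.44
mass_C = 25.4952516 g, rounded to 4 dp:

25.4953 g


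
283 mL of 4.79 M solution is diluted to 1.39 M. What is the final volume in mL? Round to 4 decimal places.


Dilution: M1*V1 = M2*V2, solve for V2.
V2 = M1*V1 / M2
V2 = 4.79 * 283 / 1.39
V2 = 1355.57 / 1.39
V2 = 975.23021583 mL, rounded to 4 dp:

975.2302 mL


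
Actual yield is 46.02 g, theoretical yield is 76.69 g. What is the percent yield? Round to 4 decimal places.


% yield = 100 * actual / theoretical
% yield = 100 * 46.02 / 76.69
% yield = 60.00782371 %, rounded to 4 dp:

60.0078 %


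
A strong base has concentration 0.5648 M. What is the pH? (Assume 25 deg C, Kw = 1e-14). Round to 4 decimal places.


A strong base dissociates completely, so [OH-] equals the given concentration.
pOH = -log10([OH-]) = -log10(0.5648) = 0.248105
pH = 14 - pOH = 14 - 0.248105
pH = 13.751895, rounded to 4 dp:

13.7519


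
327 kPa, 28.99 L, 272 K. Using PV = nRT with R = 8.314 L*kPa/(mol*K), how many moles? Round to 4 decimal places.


PV = nRT, solve for n = PV / (RT).
PV = 327 * 28.99 = 9479.73
RT = 8.314 * 272 = 2261.408
n = 9479.73 / 2261.408
n = 4.19195917 mol, rounded to 4 dp:

4.1920 mol


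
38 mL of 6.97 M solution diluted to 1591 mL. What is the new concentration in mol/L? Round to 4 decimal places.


Dilution: M1*V1 = M2*V2, solve for M2.
M2 = M1*V1 / V2
M2 = 6.97 * 38 / 1591
M2 = 264.86 / 1591
M2 = 0.16647392 mol/L, rounded to 4 dp:

0.1665 mol/L


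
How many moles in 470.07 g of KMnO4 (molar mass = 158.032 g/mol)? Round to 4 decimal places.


n = mass / M
n = 470.07 / 158.032
n = 2.97452415 mol, rounded to 4 dp:

2.9745 mol


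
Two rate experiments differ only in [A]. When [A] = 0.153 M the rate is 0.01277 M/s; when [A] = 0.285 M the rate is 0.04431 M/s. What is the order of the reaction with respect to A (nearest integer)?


Rate is proportional to [A]^n, so rate2/rate1 = ([A]2/[A]1)^n. Take logs to solve for n.
rate2/rate1 = 0.04431 / 0.01277 = 3.4699
[A]2/[A]1 = 0.285 / 0.153 = 1.8627
n = ln(3.4699) / ln(1.8627) = 2.0
Nearest integer order:

2


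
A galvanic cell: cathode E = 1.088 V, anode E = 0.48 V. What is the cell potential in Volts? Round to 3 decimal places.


Standard cell potential: E_cell = E_cathode - E_anode.
E_cell = 1.088 - (0.48)
E_cell = 0.608 V, rounded to 3 dp:

0.608 V


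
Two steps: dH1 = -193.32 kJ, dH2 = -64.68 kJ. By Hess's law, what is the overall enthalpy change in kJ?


Hess's law: enthalpy is a state function, so add the step enthalpies.
dH_total = dH1 + dH2 = -193.32 + (-64.68)
dH_total = -258.0 kJ:

-258.00 kJ


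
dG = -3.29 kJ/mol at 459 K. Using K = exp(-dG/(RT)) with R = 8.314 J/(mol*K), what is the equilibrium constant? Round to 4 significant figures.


dG is in kJ/mol; multiply by 1000 to match R in J/(mol*K).
RT = 8.314 * 459 = 3816.126 J/mol
exponent = -dG*1000 / (RT) = -(-3.29*1000) / 3816.126 = 0.86213086
K = exp(0.86213086)
K = 2.3682016, rounded to 4 significant figures:

2.368


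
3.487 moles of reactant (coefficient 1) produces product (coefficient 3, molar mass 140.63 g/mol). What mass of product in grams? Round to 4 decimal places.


Use the coefficient ratio to convert reactant moles to product moles, then multiply by the product's molar mass.
moles_P = moles_R * (coeff_P / coeff_R) = 3.487 * (3/1) = 10.461
mass_P = moles_P * M_P = 10.461 * 140.63
mass_P = 1471.13043 g, rounded to 4 dp:

1471.1304 g


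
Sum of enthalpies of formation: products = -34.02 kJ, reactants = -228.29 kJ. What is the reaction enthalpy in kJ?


dH_rxn = sum(dH_f products) - sum(dH_f reactants)
dH_rxn = -34.02 - (-228.29)
dH_rxn = 194.27 kJ:

194.27 kJ


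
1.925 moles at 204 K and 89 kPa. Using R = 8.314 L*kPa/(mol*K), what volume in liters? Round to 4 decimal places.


PV = nRT, solve for V = nRT / P.
nRT = 1.925 * 8.314 * 204 = 3264.9078
V = 3264.9078 / 89
V = 36.6843573 L, rounded to 4 dp:

36.6844 L


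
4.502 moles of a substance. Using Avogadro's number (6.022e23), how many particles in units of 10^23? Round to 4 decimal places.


N = n * NA, then divide by 1e23 for the requested units.
N / 1e23 = n * 6.022
N / 1e23 = 4.502 * 6.022
N / 1e23 = 27.111044, rounded to 4 dp:

27.1110


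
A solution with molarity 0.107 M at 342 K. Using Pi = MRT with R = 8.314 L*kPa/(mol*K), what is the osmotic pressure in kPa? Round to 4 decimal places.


Osmotic pressure (van't Hoff): Pi = M*R*T.
RT = 8.314 * 342 = 2843.388
Pi = 0.107 * 2843.388
Pi = 304.242516 kPa, rounded to 4 dp:

304.2425 kPa


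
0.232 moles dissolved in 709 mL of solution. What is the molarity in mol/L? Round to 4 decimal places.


Convert volume to liters: V_L = V_mL / 1000.
V_L = 709 / 1000 = 0.709 L
M = n / V_L = 0.232 / 0.709
M = 0.32722144 mol/L, rounded to 4 dp:

0.3272 mol/L


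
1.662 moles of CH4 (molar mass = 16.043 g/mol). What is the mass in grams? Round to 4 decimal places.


mass = n * M
mass = 1.662 * 16.043
mass = 26.663466 g, rounded to 4 dp:

26.6635 g


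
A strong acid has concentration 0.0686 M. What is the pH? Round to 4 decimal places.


A strong acid dissociates completely, so [H+] equals the given concentration.
pH = -log10([H+]) = -log10(0.0686)
pH = 1.16367588, rounded to 4 dp:

1.1637


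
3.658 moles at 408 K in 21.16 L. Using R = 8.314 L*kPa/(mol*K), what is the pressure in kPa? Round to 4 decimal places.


PV = nRT, solve for P = nRT / V.
nRT = 3.658 * 8.314 * 408 = 12408.3457
P = 12408.3457 / 21.16
P = 586.40575142 kPa, rounded to 4 dp:

586.4058 kPa


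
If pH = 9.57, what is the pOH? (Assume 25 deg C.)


At 25 deg C, pH + pOH = 14.
pOH = 14 - pH = 14 - 9.57
pOH = 4.43:

4.43


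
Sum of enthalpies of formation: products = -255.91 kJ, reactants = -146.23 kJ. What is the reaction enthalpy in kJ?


dH_rxn = sum(dH_f products) - sum(dH_f reactants)
dH_rxn = -255.91 - (-146.23)
dH_rxn = -109.68 kJ:

-109.68 kJ


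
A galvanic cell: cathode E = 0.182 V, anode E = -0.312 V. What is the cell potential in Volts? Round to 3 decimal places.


Standard cell potential: E_cell = E_cathode - E_anode.
E_cell = 0.182 - (-0.312)
E_cell = 0.494 V, rounded to 3 dp:

0.494 V


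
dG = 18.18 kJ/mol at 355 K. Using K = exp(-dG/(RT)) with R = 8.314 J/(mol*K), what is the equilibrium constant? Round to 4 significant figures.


dG is in kJ/mol; multiply by 1000 to match R in J/(mol*K).
RT = 8.314 * 355 = 2951.47 J/mol
exponent = -dG*1000 / (RT) = -(18.18*1000) / 2951.47 = -6.15964248
K = exp(-6.15964248)
K = 0.0021130086, rounded to 4 significant figures:

0.002113


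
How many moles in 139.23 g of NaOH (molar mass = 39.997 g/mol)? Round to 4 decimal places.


n = mass / M
n = 139.23 / 39.997
n = 3.48101108 mol, rounded to 4 dp:

3.4810 mol


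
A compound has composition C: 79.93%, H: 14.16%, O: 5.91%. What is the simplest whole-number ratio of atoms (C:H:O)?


Assume 100 g of compound, divide each mass% by atomic mass to get moles, then normalize by the smallest to get a raw atom ratio.
Moles per 100 g: C: 79.93/12.011 = 6.6547, H: 14.16/1.008 = 14.0476, O: 5.91/15.999 = 0.3694
Raw ratio (divide by min = 0.3694): C: 18.015, H: 38.028, O: 1.0
Multiply by 1 to clear fractions: C: 18.015 ~= 18, H: 38.028 ~= 38, O: 1.0 ~= 1
Reduce by GCD to get the simplest whole-number ratio:

18:38:1


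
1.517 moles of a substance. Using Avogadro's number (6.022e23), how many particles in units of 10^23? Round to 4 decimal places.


N = n * NA, then divide by 1e23 for the requested units.
N / 1e23 = n * 6.022
N / 1e23 = 1.517 * 6.022
N / 1e23 = 9.135374, rounded to 4 dp:

9.1354


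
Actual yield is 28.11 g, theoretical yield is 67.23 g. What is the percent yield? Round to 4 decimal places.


% yield = 100 * actual / theoretical
% yield = 100 * 28.11 / 67.23
% yield = 41.81169121 %, rounded to 4 dp:

41.8117 %


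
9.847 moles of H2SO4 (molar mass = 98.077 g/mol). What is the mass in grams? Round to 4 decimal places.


mass = n * M
mass = 9.847 * 98.077
mass = 965.764219 g, rounded to 4 dp:

965.7642 g


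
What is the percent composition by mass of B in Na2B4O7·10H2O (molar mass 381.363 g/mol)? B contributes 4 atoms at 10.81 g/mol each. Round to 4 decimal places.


pct = 100 * (n_elem * M_elem) / M_total
mass_contribution = 4 * 10.81 = 43.24 g/mol
pct = 100 * 43.24 / 381.363
pct = 11.33827875 %, rounded to 4 dp:

11.3383 %


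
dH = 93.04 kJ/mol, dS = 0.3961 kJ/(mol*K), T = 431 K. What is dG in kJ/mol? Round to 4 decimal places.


Gibbs: dG = dH - T*dS (consistent units, dS already in kJ/(mol*K)).
T*dS = 431 * 0.3961 = 170.7191
dG = 93.04 - (170.7191)
dG = -77.6791 kJ/mol, rounded to 4 dp:

-77.6791 kJ/mol


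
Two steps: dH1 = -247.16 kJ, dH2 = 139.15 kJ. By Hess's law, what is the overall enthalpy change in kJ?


Hess's law: enthalpy is a state function, so add the step enthalpies.
dH_total = dH1 + dH2 = -247.16 + (139.15)
dH_total = -108.01 kJ:

-108.01 kJ


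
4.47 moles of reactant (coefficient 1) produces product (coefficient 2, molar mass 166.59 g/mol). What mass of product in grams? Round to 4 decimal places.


Use the coefficient ratio to convert reactant moles to product moles, then multiply by the product's molar mass.
moles_P = moles_R * (coeff_P / coeff_R) = 4.47 * (2/1) = 8.94
mass_P = moles_P * M_P = 8.94 * 166.59
mass_P = 1489.3146 g, rounded to 4 dp:

1489.3146 g


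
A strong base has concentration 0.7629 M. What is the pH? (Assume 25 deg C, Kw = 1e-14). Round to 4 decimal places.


A strong base dissociates completely, so [OH-] equals the given concentration.
pOH = -log10([OH-]) = -log10(0.7629) = 0.117532
pH = 14 - pOH = 14 - 0.117532
pH = 13.882468, rounded to 4 dp:

13.8825


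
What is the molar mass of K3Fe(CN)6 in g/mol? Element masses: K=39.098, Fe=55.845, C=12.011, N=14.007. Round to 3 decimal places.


M = sum(count * atomic_mass) over atoms.
M = 3*39.098 + 1*55.845 + 6*12.011 + 6*14.007
M = 117.294 + 55.845 + 72.066 + 84.042
M = 329.247 g/mol, rounded to 3 dp:

329.247 g/mol


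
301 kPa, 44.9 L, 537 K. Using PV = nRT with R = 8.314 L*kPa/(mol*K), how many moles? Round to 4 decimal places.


PV = nRT, solve for n = PV / (RT).
PV = 301 * 44.9 = 13514.9
RT = 8.314 * 537 = 4464.618
n = 13514.9 / 4464.618
n = 3.02711229 mol, rounded to 4 dp:

3.0271 mol


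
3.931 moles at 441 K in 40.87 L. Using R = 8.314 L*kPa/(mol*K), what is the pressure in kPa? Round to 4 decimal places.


PV = nRT, solve for P = nRT / V.
nRT = 3.931 * 8.314 * 441 = 14412.9093
P = 14412.9093 / 40.87
P = 352.65253976 kPa, rounded to 4 dp:

352.6525 kPa


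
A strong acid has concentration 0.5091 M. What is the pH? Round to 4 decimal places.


A strong acid dissociates completely, so [H+] equals the given concentration.
pH = -log10([H+]) = -log10(0.5091)
pH = 0.2931969, rounded to 4 dp:

0.2932


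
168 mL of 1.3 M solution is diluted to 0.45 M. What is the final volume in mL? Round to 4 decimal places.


Dilution: M1*V1 = M2*V2, solve for V2.
V2 = M1*V1 / M2
V2 = 1.3 * 168 / 0.45
V2 = 218.4 / 0.45
V2 = 485.33333333 mL, rounded to 4 dp:

485.3333 mL
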